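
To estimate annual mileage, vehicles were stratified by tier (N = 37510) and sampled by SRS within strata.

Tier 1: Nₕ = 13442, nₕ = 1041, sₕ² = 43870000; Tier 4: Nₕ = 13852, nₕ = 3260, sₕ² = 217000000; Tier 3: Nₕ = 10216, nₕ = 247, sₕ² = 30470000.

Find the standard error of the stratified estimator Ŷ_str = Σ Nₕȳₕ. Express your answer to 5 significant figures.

5.4180 × 10^6

Var(Ŷ_str) = Σₕ Nₕ²(1 − fₕ)sₕ²/nₕ.
Tier 1: 13442²·(1 − 1041/13442)·43870000/1041 = 7.0248572 × 10^12.
Tier 4: 13852²·(1 − 3260/13852)·217000000/3260 = 9.7663568 × 10^12.
Tier 3: 10216²·(1 − 247/10216)·30470000/247 = 1.2563423 × 10^13.
Sum = 2.9354637 × 10^13.
SE = √(2.9354637 × 10^13) = 5.4180 × 10^6.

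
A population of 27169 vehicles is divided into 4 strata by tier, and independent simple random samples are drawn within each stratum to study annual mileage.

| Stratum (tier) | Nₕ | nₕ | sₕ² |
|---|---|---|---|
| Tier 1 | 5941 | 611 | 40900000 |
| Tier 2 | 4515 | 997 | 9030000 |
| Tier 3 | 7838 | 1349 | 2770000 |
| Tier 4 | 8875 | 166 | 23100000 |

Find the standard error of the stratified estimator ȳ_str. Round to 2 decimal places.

Var(ȳ_str) = Σₕ Wₕ²(1 − fₕ)sₕ²/nₕ with Wₕ = Nₕ/N, N = 27169.
Tier 1: Wₕ = 0.21866834; term = 0.21866834²·(1 − 0.10284464)·40900000/611 = 2871.5842.
Tier 2: Wₕ = 0.16618205; term = 0.16618205²·(1 − 0.22081949)·9030000/997 = 194.89418.
Tier 3: Wₕ = 0.28849056; term = 0.28849056²·(1 − 0.17211023)·2770000/1349 = 141.48277.
Tier 4: Wₕ = 0.32665906; term = 0.32665906²·(1 − 0.01870423)·23100000/166 = 14571.13.
Sum = 17779.091.
SE = √(17779.091) = 133.34.

133.34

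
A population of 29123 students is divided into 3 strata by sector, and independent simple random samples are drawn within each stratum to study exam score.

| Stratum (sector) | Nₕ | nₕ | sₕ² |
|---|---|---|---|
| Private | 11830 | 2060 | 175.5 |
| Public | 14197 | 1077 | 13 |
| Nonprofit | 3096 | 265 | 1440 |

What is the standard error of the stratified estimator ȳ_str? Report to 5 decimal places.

Var(ȳ_str) = Σₕ Wₕ²(1 − fₕ)sₕ²/nₕ with Wₕ = Nₕ/N, N = 29123.
Private: Wₕ = 0.40620815; term = 0.40620815²·(1 − 0.17413356)·175.5/2060 = 0.011609593.
Public: Wₕ = 0.48748412; term = 0.48748412²·(1 − 0.07586110)·13/1077 = 0.0026508542.
Nonprofit: Wₕ = 0.10630773; term = 0.10630773²·(1 − 0.08559432)·1440/265 = 0.056154585.
Sum = 0.070415032.
SE = √(0.070415032) = 0.26536.

0.26536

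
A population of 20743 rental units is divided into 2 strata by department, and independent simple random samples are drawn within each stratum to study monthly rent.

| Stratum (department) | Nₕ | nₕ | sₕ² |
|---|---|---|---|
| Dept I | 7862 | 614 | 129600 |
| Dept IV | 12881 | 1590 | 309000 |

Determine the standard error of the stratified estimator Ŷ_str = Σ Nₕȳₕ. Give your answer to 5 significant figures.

Var(Ŷ_str) = Σₕ Nₕ²(1 − fₕ)sₕ²/nₕ.
Dept I: 7862²·(1 − 614/7862)·129600/614 = 1.2027846 × 10^10.
Dept IV: 12881²·(1 − 1590/12881)·309000/1590 = 2.8264632 × 10^10.
Sum = 4.0292478 × 10^10.
SE = √(4.0292478 × 10^10) = 200730.

200730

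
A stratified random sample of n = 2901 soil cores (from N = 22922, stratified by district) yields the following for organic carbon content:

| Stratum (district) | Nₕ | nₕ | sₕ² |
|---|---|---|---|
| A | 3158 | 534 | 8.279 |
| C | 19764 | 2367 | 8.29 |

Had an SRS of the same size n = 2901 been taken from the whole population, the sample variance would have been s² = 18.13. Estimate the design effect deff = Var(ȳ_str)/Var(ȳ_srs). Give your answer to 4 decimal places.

0.4647

Var(ȳ_str) = Σ Wₕ²(1−fₕ)sₕ²/nₕ with Wₕ = Nₕ/22922:
  A: (3158/22922)²·(1−534/3158)·8.279/534 = 2.4451616 × 10^-4
  C: (19764/22922)²·(1−2367/19764)·8.29/2367 = 0.0022919253
  → Var(ȳ_str) = 0.0025364415.
Var(ȳ_srs) = (1 − 2901/22922)·18.13/2901 = 0.0054586259.
deff = 0.0025364415 / 0.0054586259 = 0.4647.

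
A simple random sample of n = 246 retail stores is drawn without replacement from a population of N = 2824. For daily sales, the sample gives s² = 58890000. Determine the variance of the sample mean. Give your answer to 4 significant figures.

218500

Under SRS without replacement, Var(ȳ) = (1 − f)·s²/n with f = n/N = 246/2824 = 0.08711048.
Var(ȳ) = (1 − 0.08711048)·58890000/246 = 0.91288952·239390.24 = 218536.84.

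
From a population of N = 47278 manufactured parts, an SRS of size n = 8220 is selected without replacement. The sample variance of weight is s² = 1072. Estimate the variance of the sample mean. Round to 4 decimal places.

Under SRS without replacement, Var(ȳ) = (1 − f)·s²/n with f = n/N = 8220/47278 = 0.17386522.
Var(ȳ) = (1 − 0.17386522)·1072/8220 = 0.82613478·0.13041363 = 0.10773923.

0.1077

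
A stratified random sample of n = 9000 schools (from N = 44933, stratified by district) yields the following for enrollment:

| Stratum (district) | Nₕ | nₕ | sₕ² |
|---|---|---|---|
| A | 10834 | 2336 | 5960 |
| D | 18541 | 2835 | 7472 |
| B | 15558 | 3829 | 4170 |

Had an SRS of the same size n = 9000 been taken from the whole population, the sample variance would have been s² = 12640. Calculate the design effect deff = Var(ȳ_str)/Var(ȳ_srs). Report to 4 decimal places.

0.5297

Var(ȳ_str) = Σ Wₕ²(1−fₕ)sₕ²/nₕ with Wₕ = Nₕ/44933:
  A: (10834/44933)²·(1−2336/10834)·5960/2336 = 0.11634511
  D: (18541/44933)²·(1−2835/18541)·7472/2835 = 0.38014713
  B: (15558/44933)²·(1−3829/15558)·4170/3829 = 0.098431615
  → Var(ȳ_str) = 0.59492386.
Var(ȳ_srs) = (1 − 9000/44933)·12640/9000 = 1.1231367.
deff = 0.59492386 / 1.1231367 = 0.5297.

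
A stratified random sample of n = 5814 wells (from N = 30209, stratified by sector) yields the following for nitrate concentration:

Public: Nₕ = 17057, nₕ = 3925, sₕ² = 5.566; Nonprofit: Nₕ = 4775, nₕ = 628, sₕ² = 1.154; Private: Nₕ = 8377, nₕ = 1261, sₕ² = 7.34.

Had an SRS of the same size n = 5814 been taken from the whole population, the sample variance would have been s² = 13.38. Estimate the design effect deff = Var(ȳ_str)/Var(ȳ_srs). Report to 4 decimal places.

0.4133

Var(ȳ_str) = Σ Wₕ²(1−fₕ)sₕ²/nₕ with Wₕ = Nₕ/30209:
  Public: (17057/30209)²·(1−3925/17057)·5.566/3925 = 3.4806822 × 10^-4
  Nonprofit: (4775/30209)²·(1−628/4775)·1.154/628 = 3.987318 × 10^-5
  Private: (8377/30209)²·(1−1261/8377)·7.34/1261 = 3.8021805 × 10^-4
  → Var(ȳ_str) = 7.6815945 × 10^-4.
Var(ȳ_srs) = (1 − 5814/30209)·13.38/5814 = 0.0018584272.
deff = (7.6815945 × 10^-4) / 0.0018584272 = 0.4133.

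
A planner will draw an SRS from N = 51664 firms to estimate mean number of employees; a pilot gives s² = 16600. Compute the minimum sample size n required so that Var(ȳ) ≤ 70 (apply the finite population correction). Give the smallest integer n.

Without fpc, n₀ = s²/D = 16600/70 = 237.1429.
With fpc, (1 − n/N)·s²/n ≤ D requires n ≥ n₀/(1 + n₀/N) = 237.1429/(1 + 237.1429/51664) = 236.0594.
Rounding up, n = 237.

237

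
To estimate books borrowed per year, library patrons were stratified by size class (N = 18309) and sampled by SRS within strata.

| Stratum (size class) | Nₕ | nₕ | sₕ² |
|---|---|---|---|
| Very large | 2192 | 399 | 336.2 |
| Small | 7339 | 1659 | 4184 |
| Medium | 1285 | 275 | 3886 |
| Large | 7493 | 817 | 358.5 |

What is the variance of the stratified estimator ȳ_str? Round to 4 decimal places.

Var(ȳ_str) = Σₕ Wₕ²(1 − fₕ)sₕ²/nₕ with Wₕ = Nₕ/N, N = 18309.
Very large: Wₕ = 0.11972254; term = 0.11972254²·(1 − 0.18202555)·336.2/399 = 0.0098790778.
Small: Wₕ = 0.40084112; term = 0.40084112²·(1 − 0.22605260)·4184/1659 = 0.3136182.
Medium: Wₕ = 0.07018406; term = 0.07018406²·(1 − 0.21400778)·3886/275 = 0.054709829.
Large: Wₕ = 0.40925228; term = 0.40925228²·(1 − 0.10903510)·358.5/817 = 0.065480188.
Sum = 0.44368729.

0.4437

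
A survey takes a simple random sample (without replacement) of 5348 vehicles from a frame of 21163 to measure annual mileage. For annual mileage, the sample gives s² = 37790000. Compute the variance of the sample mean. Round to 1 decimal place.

Under SRS without replacement, Var(ȳ) = (1 − f)·s²/n with f = n/N = 5348/21163 = 0.25270519.
Var(ȳ) = (1 − 0.25270519)·37790000/5348 = 0.74729481·7066.193 = 5280.5293.

5280.5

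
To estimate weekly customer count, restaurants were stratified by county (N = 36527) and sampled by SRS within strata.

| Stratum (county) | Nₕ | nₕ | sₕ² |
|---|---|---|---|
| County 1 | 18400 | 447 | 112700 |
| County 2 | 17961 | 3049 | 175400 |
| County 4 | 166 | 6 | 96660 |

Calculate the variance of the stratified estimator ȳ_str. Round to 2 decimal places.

Var(ȳ_str) = Σₕ Wₕ²(1 − fₕ)sₕ²/nₕ with Wₕ = Nₕ/N, N = 36527.
County 1: Wₕ = 0.50373696; term = 0.50373696²·(1 − 0.02429348)·112700/447 = 62.422799.
County 2: Wₕ = 0.49171845; term = 0.49171845²·(1 − 0.16975670)·175400/3049 = 11.548101.
County 4: Wₕ = 0.00454458; term = 0.00454458²·(1 − 0.03614458)·96660/6 = 0.32069752.
Sum = 74.291598.

74.29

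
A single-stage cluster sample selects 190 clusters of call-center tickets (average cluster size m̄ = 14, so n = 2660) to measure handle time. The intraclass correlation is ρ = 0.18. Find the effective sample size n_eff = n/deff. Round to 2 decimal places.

deff = 1 + (14 − 1)·0.18 = 1 + 2.34 = 3.34.
n_eff = 2660 / 3.34 = 796.41.

796.41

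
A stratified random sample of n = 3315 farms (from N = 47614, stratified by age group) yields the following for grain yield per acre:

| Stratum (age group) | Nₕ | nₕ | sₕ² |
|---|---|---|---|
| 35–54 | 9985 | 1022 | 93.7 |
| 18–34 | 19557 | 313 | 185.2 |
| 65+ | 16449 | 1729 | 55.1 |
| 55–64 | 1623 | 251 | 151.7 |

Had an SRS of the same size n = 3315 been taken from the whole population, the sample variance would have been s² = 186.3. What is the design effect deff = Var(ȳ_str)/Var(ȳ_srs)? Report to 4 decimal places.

2.0243

Var(ȳ_str) = Σ Wₕ²(1−fₕ)sₕ²/nₕ with Wₕ = Nₕ/47614:
  35–54: (9985/47614)²·(1−1022/9985)·93.7/1022 = 0.0036192687
  18–34: (19557/47614)²·(1−313/19557)·185.2/313 = 0.098225646
  65+: (16449/47614)²·(1−1729/16449)·55.1/1729 = 0.0034035692
  55–64: (1623/47614)²·(1−251/1623)·151.7/251 = 5.9362906 × 10^-4
  → Var(ȳ_str) = 0.10584211.
Var(ȳ_srs) = (1 − 3315/47614)·186.3/3315 = 0.05228638.
deff = 0.10584211 / 0.05228638 = 2.0243.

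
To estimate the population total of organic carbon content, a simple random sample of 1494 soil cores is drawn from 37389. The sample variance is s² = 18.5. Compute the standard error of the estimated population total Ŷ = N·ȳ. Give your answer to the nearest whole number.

Var(Ŷ) = N²·Var(ȳ) = N²·(1 − n/N)·s²/n.
f = 1494/37389 = 0.03995828; Var(ȳ) = 0.96004172·18.5/1494 = 0.011888067.
Var(Ŷ) = 37389² · 0.011888067 = 1.6618773 × 10^7.
SE(Ŷ) = √(1.6618773 × 10^7) = 4077.

4077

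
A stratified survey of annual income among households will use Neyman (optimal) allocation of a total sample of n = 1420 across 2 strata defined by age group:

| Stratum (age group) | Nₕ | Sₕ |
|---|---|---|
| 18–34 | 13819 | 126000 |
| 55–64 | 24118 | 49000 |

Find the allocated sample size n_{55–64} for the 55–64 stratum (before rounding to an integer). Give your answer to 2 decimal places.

574.12

Neyman allocation: nₕ = n·NₕSₕ / Σⱼ NⱼSⱼ.
Σ NⱼSⱼ = 13819·126000 + 24118·49000 = 2.922976 × 10^9.
n_{55–64} = 1420·24118·49000 / (2.922976 × 10^9) = 574.12.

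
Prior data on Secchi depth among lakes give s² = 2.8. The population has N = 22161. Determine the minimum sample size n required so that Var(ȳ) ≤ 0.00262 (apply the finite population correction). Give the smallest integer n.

1020

Without fpc, n₀ = s²/D = 2.8/0.00262 = 1068.7023.
With fpc, (1 − n/N)·s²/n ≤ D requires n ≥ n₀/(1 + n₀/N) = 1068.7023/(1 + 1068.7023/22161) = 1019.5357.
Rounding up, n = 1020.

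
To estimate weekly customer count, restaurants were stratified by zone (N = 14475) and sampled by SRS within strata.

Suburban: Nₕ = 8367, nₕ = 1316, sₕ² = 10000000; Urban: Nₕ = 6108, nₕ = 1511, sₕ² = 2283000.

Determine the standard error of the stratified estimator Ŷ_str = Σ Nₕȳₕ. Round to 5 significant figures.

Var(Ŷ_str) = Σₕ Nₕ²(1 − fₕ)sₕ²/nₕ.
Suburban: 8367²·(1 − 1316/8367)·10000000/1316 = 4.4829572 × 10^11.
Urban: 6108²·(1 − 1511/6108)·2283000/1511 = 4.2424329 × 10^10.
Sum = 4.9072005 × 10^11.
SE = √(4.9072005 × 10^11) = 700510.

700510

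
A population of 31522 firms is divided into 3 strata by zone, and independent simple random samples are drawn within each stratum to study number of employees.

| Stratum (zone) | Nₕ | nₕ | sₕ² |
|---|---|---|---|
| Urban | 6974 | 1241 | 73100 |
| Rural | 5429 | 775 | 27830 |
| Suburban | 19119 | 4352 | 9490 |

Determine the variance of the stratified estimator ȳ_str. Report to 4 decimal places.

Var(ȳ_str) = Σₕ Wₕ²(1 − fₕ)sₕ²/nₕ with Wₕ = Nₕ/N, N = 31522.
Urban: Wₕ = 0.22124231; term = 0.22124231²·(1 − 0.17794666)·73100/1241 = 2.3701834.
Rural: Wₕ = 0.17222892; term = 0.17222892²·(1 − 0.14275189)·27830/775 = 0.91312492.
Suburban: Wₕ = 0.60652877; term = 0.60652877²·(1 − 0.22762697)·9490/4352 = 0.61959406.
Sum = 3.9029024.

3.9029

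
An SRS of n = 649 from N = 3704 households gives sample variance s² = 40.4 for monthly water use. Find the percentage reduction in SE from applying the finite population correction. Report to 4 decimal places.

f = n/N = 649/3704 = 0.17521598.
SE_no-fpc = √(s²/n) = 0.24949873; SE_fpc = √((1−f)s²/n) = 0.22658881.
Ratio = √(1−f) = 0.90817620. Reduction = 100·(1 − 0.90817620) = 9.1824%.

9.1824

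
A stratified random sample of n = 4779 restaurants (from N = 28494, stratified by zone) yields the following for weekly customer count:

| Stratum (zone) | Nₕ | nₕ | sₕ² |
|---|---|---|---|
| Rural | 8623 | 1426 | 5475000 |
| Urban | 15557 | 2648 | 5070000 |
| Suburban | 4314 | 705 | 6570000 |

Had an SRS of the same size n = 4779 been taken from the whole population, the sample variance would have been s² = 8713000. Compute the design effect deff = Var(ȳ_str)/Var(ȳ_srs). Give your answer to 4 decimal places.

0.6233

Var(ȳ_str) = Σ Wₕ²(1−fₕ)sₕ²/nₕ with Wₕ = Nₕ/28494:
  Rural: (8623/28494)²·(1−1426/8623)·5475000/1426 = 293.47266
  Urban: (15557/28494)²·(1−2648/15557)·5070000/2648 = 473.58898
  Suburban: (4314/28494)²·(1−705/4314)·6570000/705 = 178.70489
  → Var(ȳ_str) = 945.76653.
Var(ȳ_srs) = (1 − 4779/28494)·8713000/4779 = 1517.4011.
deff = 945.76653 / 1517.4011 = 0.6233.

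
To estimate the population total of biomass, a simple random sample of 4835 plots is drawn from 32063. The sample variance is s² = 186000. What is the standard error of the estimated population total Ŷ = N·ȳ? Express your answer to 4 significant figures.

Var(Ŷ) = N²·Var(ȳ) = N²·(1 − n/N)·s²/n.
f = 4835/32063 = 0.15079687; Var(ȳ) = 0.84920313·186000/4835 = 32.668414.
Var(Ŷ) = 32063² · 32.668414 = 3.3584305 × 10^10.
SE(Ŷ) = √(3.3584305 × 10^10) = 183300.

183300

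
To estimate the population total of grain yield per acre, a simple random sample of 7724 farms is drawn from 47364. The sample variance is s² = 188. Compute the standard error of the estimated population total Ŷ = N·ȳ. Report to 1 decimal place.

6760.0

Var(Ŷ) = N²·Var(ȳ) = N²·(1 − n/N)·s²/n.
f = 7724/47364 = 0.16307744; Var(ȳ) = 0.83692256·188/7724 = 0.020370461.
Var(Ŷ) = 47364² · 0.020370461 = 4.5698043 × 10^7.
SE(Ŷ) = √(4.5698043 × 10^7) = 6760.0.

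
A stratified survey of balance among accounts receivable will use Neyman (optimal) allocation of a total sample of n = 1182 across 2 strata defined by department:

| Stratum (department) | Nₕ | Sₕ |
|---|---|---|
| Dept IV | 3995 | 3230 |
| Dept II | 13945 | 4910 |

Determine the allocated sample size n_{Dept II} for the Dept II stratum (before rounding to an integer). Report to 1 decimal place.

Neyman allocation: nₕ = n·NₕSₕ / Σⱼ NⱼSⱼ.
Σ NⱼSⱼ = 3995·3230 + 13945·4910 = 8.13738 × 10^7.
n_{Dept II} = 1182·13945·4910 / (8.13738 × 10^7) = 994.6.

994.6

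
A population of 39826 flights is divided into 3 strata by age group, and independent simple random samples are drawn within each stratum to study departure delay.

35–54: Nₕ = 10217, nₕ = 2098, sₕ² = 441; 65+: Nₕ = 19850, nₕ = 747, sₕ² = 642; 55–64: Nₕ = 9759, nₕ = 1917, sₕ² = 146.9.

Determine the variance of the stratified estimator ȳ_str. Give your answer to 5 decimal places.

Var(ȳ_str) = Σₕ Wₕ²(1 − fₕ)sₕ²/nₕ with Wₕ = Nₕ/N, N = 39826.
35–54: Wₕ = 0.25654095; term = 0.25654095²·(1 − 0.20534403)·441/2098 = 0.010993239.
65+: Wₕ = 0.49841812; term = 0.49841812²·(1 − 0.03763224)·642/747 = 0.2054675.
55–64: Wₕ = 0.24504093; term = 0.24504093²·(1 − 0.19643406)·146.9/1917 = 0.0036974172.
Sum = 0.22015816.

0.22016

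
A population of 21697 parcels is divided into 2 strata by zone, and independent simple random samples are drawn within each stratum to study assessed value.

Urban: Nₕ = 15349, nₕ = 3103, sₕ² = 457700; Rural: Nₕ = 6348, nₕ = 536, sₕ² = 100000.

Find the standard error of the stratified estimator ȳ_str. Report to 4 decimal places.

8.5742

Var(ȳ_str) = Σₕ Wₕ²(1 − fₕ)sₕ²/nₕ with Wₕ = Nₕ/N, N = 21697.
Urban: Wₕ = 0.70742499; term = 0.70742499²·(1 − 0.20216301)·457700/3103 = 58.894413.
Rural: Wₕ = 0.29257501; term = 0.29257501²·(1 − 0.08443604)·100000/536 = 14.621716.
Sum = 73.516129.
SE = √(73.516129) = 8.5742.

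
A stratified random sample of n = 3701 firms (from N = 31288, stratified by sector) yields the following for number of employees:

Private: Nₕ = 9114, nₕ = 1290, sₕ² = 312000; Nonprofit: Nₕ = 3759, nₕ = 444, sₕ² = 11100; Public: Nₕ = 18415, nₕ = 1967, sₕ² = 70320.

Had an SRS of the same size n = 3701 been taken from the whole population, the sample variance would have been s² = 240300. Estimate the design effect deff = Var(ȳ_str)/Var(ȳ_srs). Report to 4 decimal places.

Var(ȳ_str) = Σ Wₕ²(1−fₕ)sₕ²/nₕ with Wₕ = Nₕ/31288:
  Private: (9114/31288)²·(1−1290/9114)·312000/1290 = 17.617616
  Nonprofit: (3759/31288)²·(1−444/3759)·11100/444 = 0.31822937
  Public: (18415/31288)²·(1−1967/18415)·70320/1967 = 11.061237
  → Var(ȳ_str) = 28.997082.
Var(ȳ_srs) = (1 − 3701/31288)·240300/3701 = 57.248137.
deff = 28.997082 / 57.248137 = 0.5065.

0.5065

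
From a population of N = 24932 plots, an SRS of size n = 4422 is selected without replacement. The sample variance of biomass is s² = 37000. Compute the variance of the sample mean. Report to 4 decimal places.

Under SRS without replacement, Var(ȳ) = (1 − f)·s²/n with f = n/N = 4422/24932 = 0.17736243.
Var(ȳ) = (1 − 0.17736243)·37000/4422 = 0.82263757·8.3672546 = 6.8832181.

6.8832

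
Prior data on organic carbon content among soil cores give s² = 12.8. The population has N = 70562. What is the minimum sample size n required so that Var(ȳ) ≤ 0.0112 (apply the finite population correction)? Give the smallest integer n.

1125

Without fpc, n₀ = s²/D = 12.8/0.0112 = 1142.8571.
With fpc, (1 − n/N)·s²/n ≤ D requires n ≥ n₀/(1 + n₀/N) = 1142.8571/(1 + 1142.8571/70562) = 1124.6418.
Rounding up, n = 1125.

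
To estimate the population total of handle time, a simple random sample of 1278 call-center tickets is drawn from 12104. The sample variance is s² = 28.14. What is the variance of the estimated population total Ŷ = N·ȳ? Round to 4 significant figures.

Var(Ŷ) = N²·Var(ȳ) = N²·(1 − n/N)·s²/n.
f = 1278/12104 = 0.10558493; Var(ȳ) = 0.89441507·28.14/1278 = 0.019693928.
Var(Ŷ) = 12104² · 0.019693928 = 2.8852947 × 10^6.

2.885 × 10^6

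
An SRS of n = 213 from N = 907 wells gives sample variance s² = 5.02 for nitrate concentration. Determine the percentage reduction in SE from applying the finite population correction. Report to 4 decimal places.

f = n/N = 213/907 = 0.23484013.
SE_no-fpc = √(s²/n) = 0.15351897; SE_fpc = √((1−f)s²/n) = 0.13428829.
Ratio = √(1−f) = 0.87473417. Reduction = 100·(1 − 0.87473417) = 12.5266%.

12.5266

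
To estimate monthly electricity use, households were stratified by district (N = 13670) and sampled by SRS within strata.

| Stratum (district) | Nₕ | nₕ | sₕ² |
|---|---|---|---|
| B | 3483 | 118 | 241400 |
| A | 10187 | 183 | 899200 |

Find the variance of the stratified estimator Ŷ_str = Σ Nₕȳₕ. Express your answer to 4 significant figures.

5.247 × 10^11

Var(Ŷ_str) = Σₕ Nₕ²(1 − fₕ)sₕ²/nₕ.
B: 3483²·(1 − 118/3483)·241400/118 = 2.3976942 × 10^10.
A: 10187²·(1 − 183/10187)·899200/183 = 5.0075489 × 10^11.
Sum = 5.2473183 × 10^11.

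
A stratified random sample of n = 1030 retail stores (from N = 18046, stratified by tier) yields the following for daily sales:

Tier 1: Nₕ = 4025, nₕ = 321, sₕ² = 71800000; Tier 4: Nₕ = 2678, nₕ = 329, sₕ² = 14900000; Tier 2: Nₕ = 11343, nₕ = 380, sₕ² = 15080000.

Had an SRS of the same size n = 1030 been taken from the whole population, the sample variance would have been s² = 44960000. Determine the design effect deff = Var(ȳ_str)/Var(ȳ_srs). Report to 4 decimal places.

0.6382

Var(ȳ_str) = Σ Wₕ²(1−fₕ)sₕ²/nₕ with Wₕ = Nₕ/18046:
  Tier 1: (4025/18046)²·(1−321/4025)·71800000/321 = 10239.868
  Tier 4: (2678/18046)²·(1−329/2678)·14900000/329 = 874.82675
  Tier 2: (11343/18046)²·(1−380/11343)·15080000/380 = 15153.508
  → Var(ȳ_str) = 26268.203.
Var(ȳ_srs) = (1 − 1030/18046)·44960000/1030 = 41159.075.
deff = 26268.203 / 41159.075 = 0.6382.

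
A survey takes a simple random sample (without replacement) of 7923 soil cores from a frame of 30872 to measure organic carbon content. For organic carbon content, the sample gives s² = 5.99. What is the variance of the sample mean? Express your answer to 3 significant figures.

5.62 × 10^-4

Under SRS without replacement, Var(ȳ) = (1 − f)·s²/n with f = n/N = 7923/30872 = 0.25664032.
Var(ȳ) = (1 − 0.25664032)·5.99/7923 = 0.74335968·7.5602676 × 10^-4 = 5.6199981 × 10^-4.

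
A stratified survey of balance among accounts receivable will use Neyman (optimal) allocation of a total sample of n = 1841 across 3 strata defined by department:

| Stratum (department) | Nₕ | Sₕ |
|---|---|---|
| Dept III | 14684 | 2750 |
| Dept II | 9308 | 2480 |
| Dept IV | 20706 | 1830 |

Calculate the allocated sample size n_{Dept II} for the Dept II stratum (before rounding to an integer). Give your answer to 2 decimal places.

419.28

Neyman allocation: nₕ = n·NₕSₕ / Σⱼ NⱼSⱼ.
Σ NⱼSⱼ = 14684·2750 + 9308·2480 + 20706·1830 = 1.0135682 × 10^8.
n_{Dept II} = 1841·9308·2480 / (1.0135682 × 10^8) = 419.28.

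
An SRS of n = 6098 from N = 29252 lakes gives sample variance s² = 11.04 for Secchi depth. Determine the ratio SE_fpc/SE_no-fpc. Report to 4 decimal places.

0.8897

f = n/N = 6098/29252 = 0.20846438.
SE_no-fpc = √(s²/n) = 0.042549144; SE_fpc = √((1−f)s²/n) = 0.037855245.
Ratio = √(1−f) = 0.88968288.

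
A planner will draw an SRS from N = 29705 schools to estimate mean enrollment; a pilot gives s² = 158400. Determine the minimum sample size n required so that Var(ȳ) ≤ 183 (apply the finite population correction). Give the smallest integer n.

Without fpc, n₀ = s²/D = 158400/183 = 865.5738.
With fpc, (1 − n/N)·s²/n ≤ D requires n ≥ n₀/(1 + n₀/N) = 865.5738/(1 + 865.5738/29705) = 841.0660.
Rounding up, n = 842.

842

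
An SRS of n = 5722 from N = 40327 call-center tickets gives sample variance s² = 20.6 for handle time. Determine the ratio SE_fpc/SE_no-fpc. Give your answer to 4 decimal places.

0.9263

f = n/N = 5722/40327 = 0.14189005.
SE_no-fpc = √(s²/n) = 0.060001165; SE_fpc = √((1−f)s²/n) = 0.055581614.
Ratio = √(1−f) = 0.92634224.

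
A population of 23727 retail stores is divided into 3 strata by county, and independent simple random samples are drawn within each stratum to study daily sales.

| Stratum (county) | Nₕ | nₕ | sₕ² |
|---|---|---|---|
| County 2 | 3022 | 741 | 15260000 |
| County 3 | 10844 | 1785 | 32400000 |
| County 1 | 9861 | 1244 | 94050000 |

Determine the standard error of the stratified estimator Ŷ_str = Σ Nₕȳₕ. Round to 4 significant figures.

Var(Ŷ_str) = Σₕ Nₕ²(1 − fₕ)sₕ²/nₕ.
County 2: 3022²·(1 − 741/3022)·15260000/741 = 1.4195676 × 10^11.
County 3: 10844²·(1 − 1785/10844)·32400000/1785 = 1.7831035 × 10^12.
County 1: 9861²·(1 − 1244/9861)·94050000/1244 = 6.424147 × 10^12.
Sum = 8.3492073 × 10^12.
SE = √(8.3492073 × 10^12) = 2.889 × 10^6.

2.889 × 10^6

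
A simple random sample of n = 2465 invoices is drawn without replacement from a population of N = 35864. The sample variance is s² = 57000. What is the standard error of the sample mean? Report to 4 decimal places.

4.6405

Under SRS without replacement, Var(ȳ) = (1 − f)·s²/n with f = n/N = 2465/35864 = 0.06873188.
Var(ȳ) = (1 − 0.06873188)·57000/2465 = 0.93126812·23.123732 = 21.534395.
SE(ȳ) = √(21.534395) = 4.6405.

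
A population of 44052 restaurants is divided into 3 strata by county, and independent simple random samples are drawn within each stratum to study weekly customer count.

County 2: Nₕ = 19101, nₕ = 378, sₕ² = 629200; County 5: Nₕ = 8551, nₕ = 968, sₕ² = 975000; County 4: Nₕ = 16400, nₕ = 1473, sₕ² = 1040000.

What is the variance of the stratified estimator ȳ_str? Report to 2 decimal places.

429.48

Var(ȳ_str) = Σₕ Wₕ²(1 − fₕ)sₕ²/nₕ with Wₕ = Nₕ/N, N = 44052.
County 2: Wₕ = 0.43360120; term = 0.43360120²·(1 − 0.01978954)·629200/378 = 306.75892.
County 5: Wₕ = 0.19411150; term = 0.19411150²·(1 − 0.11320313)·975000/968 = 33.655493.
County 4: Wₕ = 0.37228730; term = 0.37228730²·(1 − 0.08981707)·1040000/1473 = 89.066772.
Sum = 429.48119.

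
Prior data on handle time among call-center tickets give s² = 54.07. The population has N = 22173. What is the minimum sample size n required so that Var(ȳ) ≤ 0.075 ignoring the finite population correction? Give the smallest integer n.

721

Without fpc, n₀ = s²/D = 54.07/0.075 = 720.9333.
Rounding up, n = 721.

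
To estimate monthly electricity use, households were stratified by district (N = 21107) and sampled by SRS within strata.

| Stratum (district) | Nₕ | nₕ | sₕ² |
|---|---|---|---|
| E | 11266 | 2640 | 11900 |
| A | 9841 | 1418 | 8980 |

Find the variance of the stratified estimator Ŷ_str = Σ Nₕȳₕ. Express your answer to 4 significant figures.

9.630 × 10^8

Var(Ŷ_str) = Σₕ Nₕ²(1 − fₕ)sₕ²/nₕ.
E: 11266²·(1 − 2640/11266)·11900/2640 = 4.3804854 × 10^8.
A: 9841²·(1 − 1418/9841)·8980/1418 = 5.2493573 × 10^8.
Sum = 9.6298427 × 10^8.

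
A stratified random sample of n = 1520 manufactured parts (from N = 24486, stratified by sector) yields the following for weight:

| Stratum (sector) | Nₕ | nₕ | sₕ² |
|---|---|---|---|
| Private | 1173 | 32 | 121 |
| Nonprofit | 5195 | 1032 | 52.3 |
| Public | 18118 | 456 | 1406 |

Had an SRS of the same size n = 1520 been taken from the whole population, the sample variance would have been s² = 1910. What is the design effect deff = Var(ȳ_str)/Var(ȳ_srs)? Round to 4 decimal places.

Var(ȳ_str) = Σ Wₕ²(1−fₕ)sₕ²/nₕ with Wₕ = Nₕ/24486:
  Private: (1173/24486)²·(1−32/1173)·121/32 = 0.0084407951
  Nonprofit: (5195/24486)²·(1−1032/5195)·52.3/1032 = 0.0018280087
  Public: (18118/24486)²·(1−456/18118)·1406/456 = 1.6456403
  → Var(ȳ_str) = 1.6559091.
Var(ȳ_srs) = (1 − 1520/24486)·1910/1520 = 1.1785752.
deff = 1.6559091 / 1.1785752 = 1.4050.

1.4050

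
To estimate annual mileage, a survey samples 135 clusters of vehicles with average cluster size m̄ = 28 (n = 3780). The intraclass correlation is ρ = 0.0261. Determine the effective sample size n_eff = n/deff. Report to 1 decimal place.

deff = 1 + (28 − 1)·0.0261 = 1 + 0.7047 = 1.7047.
n_eff = 3780 / 1.7047 = 2217.4.

2217.4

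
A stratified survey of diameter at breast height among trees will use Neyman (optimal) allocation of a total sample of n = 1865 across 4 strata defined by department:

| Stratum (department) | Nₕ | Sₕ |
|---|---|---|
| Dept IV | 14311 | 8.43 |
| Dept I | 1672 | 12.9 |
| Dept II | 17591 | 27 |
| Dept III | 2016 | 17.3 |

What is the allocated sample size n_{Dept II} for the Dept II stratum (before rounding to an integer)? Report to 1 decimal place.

Neyman allocation: nₕ = n·NₕSₕ / Σⱼ NⱼSⱼ.
Σ NⱼSⱼ = 14311·8.43 + 1672·12.9 + 17591·27 + 2016·17.3 = 652044.33.
n_{Dept II} = 1865·17591·27 / 652044.33 = 1358.5.

1358.5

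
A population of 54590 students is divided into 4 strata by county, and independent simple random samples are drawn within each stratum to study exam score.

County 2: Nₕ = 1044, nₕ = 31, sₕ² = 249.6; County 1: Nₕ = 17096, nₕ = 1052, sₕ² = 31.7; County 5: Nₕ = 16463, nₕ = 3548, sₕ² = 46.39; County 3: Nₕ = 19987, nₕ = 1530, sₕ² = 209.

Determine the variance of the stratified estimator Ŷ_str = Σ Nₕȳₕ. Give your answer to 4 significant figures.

Var(Ŷ_str) = Σₕ Nₕ²(1 − fₕ)sₕ²/nₕ.
County 2: 1044²·(1 − 31/1044)·249.6/31 = 8.5151604 × 10^6.
County 1: 17096²·(1 − 1052/17096)·31.7/1052 = 8.265149 × 10^6.
County 5: 16463²·(1 − 3548/16463)·46.39/3548 = 2.7799959 × 10^6.
County 3: 19987²·(1 − 1530/19987)·209/1530 = 5.039223 × 10^7.
Sum = 6.9952535 × 10^7.

6.995 × 10^7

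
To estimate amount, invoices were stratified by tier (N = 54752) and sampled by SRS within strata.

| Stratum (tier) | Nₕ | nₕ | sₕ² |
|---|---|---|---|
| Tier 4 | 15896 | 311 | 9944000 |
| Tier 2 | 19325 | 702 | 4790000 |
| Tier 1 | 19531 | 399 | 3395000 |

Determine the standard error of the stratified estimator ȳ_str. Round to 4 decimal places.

67.2469

Var(ȳ_str) = Σₕ Wₕ²(1 − fₕ)sₕ²/nₕ with Wₕ = Nₕ/N, N = 54752.
Tier 4: Wₕ = 0.29032729; term = 0.29032729²·(1 − 0.01956467)·9944000/311 = 2642.3808.
Tier 2: Wₕ = 0.35295514; term = 0.35295514²·(1 − 0.03632600)·4790000/702 = 819.1578.
Tier 1: Wₕ = 0.35671756; term = 0.35671756²·(1 − 0.02042906)·3395000/399 = 1060.6003.
Sum = 4522.1389.
SE = √(4522.1389) = 67.2469.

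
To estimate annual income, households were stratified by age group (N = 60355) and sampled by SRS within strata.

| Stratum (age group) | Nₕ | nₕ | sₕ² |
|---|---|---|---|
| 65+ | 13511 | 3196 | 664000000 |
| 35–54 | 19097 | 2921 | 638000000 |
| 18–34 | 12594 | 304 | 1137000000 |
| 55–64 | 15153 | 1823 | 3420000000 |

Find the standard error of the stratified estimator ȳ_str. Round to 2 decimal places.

Var(ȳ_str) = Σₕ Wₕ²(1 − fₕ)sₕ²/nₕ with Wₕ = Nₕ/N, N = 60355.
65+: Wₕ = 0.22385884; term = 0.22385884²·(1 − 0.23654800)·664000000/3196 = 7948.6162.
35–54: Wₕ = 0.31641123; term = 0.31641123²·(1 − 0.15295596)·638000000/2921 = 18522.47.
18–34: Wₕ = 0.20866540; term = 0.20866540²·(1 − 0.02413848)·1137000000/304 = 158919.04.
55–64: Wₕ = 0.25106453; term = 0.25106453²·(1 − 0.12030621)·3420000000/1823 = 104025.95.
Sum = 289416.08.
SE = √(289416.08) = 537.97.

537.97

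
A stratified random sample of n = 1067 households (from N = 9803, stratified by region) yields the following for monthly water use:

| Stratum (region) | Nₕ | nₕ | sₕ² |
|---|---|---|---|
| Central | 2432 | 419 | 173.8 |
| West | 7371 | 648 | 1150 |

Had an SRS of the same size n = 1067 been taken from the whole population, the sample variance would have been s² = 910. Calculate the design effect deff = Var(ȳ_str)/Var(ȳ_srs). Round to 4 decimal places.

1.2319

Var(ȳ_str) = Σ Wₕ²(1−fₕ)sₕ²/nₕ with Wₕ = Nₕ/9803:
  Central: (2432/9803)²·(1−419/2432)·173.8/419 = 0.021131245
  West: (7371/9803)²·(1−648/7371)·1150/648 = 0.91515436
  → Var(ȳ_str) = 0.93628561.
Var(ȳ_srs) = (1 − 1067/9803)·910/1067 = 0.76002976.
deff = 0.93628561 / 0.76002976 = 1.2319.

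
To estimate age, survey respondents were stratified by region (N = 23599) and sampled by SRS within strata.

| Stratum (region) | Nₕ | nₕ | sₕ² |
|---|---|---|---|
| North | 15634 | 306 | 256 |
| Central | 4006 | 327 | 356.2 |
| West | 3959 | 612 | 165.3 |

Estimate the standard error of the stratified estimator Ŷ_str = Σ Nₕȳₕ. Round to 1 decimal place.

14836.3

Var(Ŷ_str) = Σₕ Nₕ²(1 − fₕ)sₕ²/nₕ.
North: 15634²·(1 − 306/15634)·256/306 = 2.0048142 × 10^8.
Central: 4006²·(1 − 327/4006)·356.2/327 = 1.6054134 × 10^7.
West: 3959²·(1 − 612/3959)·165.3/612 = 3.5790078 × 10^6.
Sum = 2.2011456 × 10^8.
SE = √(2.2011456 × 10^8) = 14836.3.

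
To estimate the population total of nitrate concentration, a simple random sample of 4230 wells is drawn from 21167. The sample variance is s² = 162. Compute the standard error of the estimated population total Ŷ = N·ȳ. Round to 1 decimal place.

Var(Ŷ) = N²·Var(ȳ) = N²·(1 − n/N)·s²/n.
f = 4230/21167 = 0.19983937; Var(ȳ) = 0.80016063·162/4230 = 0.03064445.
Var(Ŷ) = 21167² · 0.03064445 = 1.3729997 × 10^7.
SE(Ŷ) = √(1.3729997 × 10^7) = 3705.4.

3705.4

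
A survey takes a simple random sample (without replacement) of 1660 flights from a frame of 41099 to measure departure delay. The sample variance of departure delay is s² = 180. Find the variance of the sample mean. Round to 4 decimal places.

0.1041

Under SRS without replacement, Var(ȳ) = (1 − f)·s²/n with f = n/N = 1660/41099 = 0.04039028.
Var(ȳ) = (1 − 0.04039028)·180/1660 = 0.95960972·0.10843373 = 0.10405407.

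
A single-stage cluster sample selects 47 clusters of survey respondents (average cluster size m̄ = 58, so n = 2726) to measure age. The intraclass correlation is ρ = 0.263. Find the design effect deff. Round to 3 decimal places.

deff = 1 + (58 − 1)·0.263 = 1 + 14.991 = 15.991.

15.991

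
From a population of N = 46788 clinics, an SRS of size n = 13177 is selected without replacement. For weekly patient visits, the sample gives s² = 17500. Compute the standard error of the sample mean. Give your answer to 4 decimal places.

0.9768

Under SRS without replacement, Var(ȳ) = (1 − f)·s²/n with f = n/N = 13177/46788 = 0.28163204.
Var(ȳ) = (1 − 0.28163204)·17500/13177 = 0.71836796·1.3280716 = 0.95404411.
SE(ȳ) = √(0.95404411) = 0.9768.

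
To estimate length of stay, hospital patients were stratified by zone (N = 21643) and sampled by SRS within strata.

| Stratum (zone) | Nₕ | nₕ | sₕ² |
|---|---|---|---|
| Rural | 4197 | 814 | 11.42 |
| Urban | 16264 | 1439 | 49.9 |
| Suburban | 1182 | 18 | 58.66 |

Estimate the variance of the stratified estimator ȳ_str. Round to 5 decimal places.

Var(ȳ_str) = Σₕ Wₕ²(1 − fₕ)sₕ²/nₕ with Wₕ = Nₕ/N, N = 21643.
Rural: Wₕ = 0.19391951; term = 0.19391951²·(1 − 0.19394806)·11.42/814 = 4.2525335 × 10^-4.
Urban: Wₕ = 0.75146699; term = 0.75146699²·(1 − 0.08847762)·49.9/1439 = 0.017849535.
Suburban: Wₕ = 0.05461350; term = 0.05461350²·(1 − 0.01522843)·58.66/18 = 0.0095720529.
Sum = 0.027846841.

0.02785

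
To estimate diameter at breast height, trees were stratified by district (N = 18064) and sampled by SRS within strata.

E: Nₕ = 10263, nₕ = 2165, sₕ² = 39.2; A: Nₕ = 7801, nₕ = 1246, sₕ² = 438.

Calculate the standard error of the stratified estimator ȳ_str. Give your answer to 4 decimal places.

0.2443

Var(ȳ_str) = Σₕ Wₕ²(1 − fₕ)sₕ²/nₕ with Wₕ = Nₕ/N, N = 18064.
E: Wₕ = 0.56814659; term = 0.56814659²·(1 − 0.21095196)·39.2/2165 = 0.0046116084.
A: Wₕ = 0.43185341; term = 0.43185341²·(1 − 0.15972311)·438/1246 = 0.055087263.
Sum = 0.059698871.
SE = √(0.059698871) = 0.2443.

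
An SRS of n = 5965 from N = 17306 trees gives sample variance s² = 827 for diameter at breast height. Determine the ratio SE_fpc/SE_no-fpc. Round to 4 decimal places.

0.8095

f = n/N = 5965/17306 = 0.34467815.
SE_no-fpc = √(s²/n) = 0.37234672; SE_fpc = √((1−f)s²/n) = 0.30142194.
Ratio = √(1−f) = 0.80951952.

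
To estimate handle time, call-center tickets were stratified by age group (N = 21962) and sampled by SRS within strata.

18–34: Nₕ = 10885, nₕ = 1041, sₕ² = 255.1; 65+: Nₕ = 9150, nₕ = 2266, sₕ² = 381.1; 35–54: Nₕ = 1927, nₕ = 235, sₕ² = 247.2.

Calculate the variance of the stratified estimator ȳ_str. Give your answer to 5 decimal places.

0.08351

Var(ȳ_str) = Σₕ Wₕ²(1 − fₕ)sₕ²/nₕ with Wₕ = Nₕ/N, N = 21962.
18–34: Wₕ = 0.49562881; term = 0.49562881²·(1 − 0.09563620)·255.1/1041 = 0.054439734.
65+: Wₕ = 0.41662872; term = 0.41662872²·(1 − 0.24765027)·381.1/2266 = 0.021963281.
35–54: Wₕ = 0.08774246; term = 0.08774246²·(1 − 0.12195122)·247.2/235 = 0.0071108072.
Sum = 0.083513822.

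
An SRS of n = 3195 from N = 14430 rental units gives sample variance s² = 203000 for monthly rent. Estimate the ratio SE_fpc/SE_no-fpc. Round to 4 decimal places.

f = n/N = 3195/14430 = 0.22141372.
SE_no-fpc = √(s²/n) = 7.9709959; SE_fpc = √((1−f)s²/n) = 7.0334104.
Ratio = √(1−f) = 0.88237536.

0.8824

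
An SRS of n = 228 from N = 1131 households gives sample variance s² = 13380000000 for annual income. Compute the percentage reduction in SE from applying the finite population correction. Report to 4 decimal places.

10.6463

f = n/N = 228/1131 = 0.20159151.
SE_no-fpc = √(s²/n) = 7660.562; SE_fpc = √((1−f)s²/n) = 6844.9961.
Ratio = √(1−f) = 0.89353707. Reduction = 100·(1 − 0.89353707) = 10.6463%.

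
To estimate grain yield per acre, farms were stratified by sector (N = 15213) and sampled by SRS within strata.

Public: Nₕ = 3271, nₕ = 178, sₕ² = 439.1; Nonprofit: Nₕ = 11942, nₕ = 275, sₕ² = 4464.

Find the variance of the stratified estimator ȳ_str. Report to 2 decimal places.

Var(ȳ_str) = Σₕ Wₕ²(1 − fₕ)sₕ²/nₕ with Wₕ = Nₕ/N, N = 15213.
Public: Wₕ = 0.21501348; term = 0.21501348²·(1 − 0.05441761)·439.1/178 = 0.10783858.
Nonprofit: Wₕ = 0.78498652; term = 0.78498652²·(1 − 0.02302797)·4464/275 = 9.7723278.
Sum = 9.8801664.

9.88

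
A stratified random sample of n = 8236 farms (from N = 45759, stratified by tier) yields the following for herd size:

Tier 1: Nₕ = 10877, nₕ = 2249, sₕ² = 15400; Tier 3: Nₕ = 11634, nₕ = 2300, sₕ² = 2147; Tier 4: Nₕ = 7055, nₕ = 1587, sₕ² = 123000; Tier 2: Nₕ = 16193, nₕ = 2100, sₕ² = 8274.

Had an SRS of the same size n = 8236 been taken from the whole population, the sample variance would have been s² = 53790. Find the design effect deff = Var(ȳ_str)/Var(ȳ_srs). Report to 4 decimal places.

Var(ȳ_str) = Σ Wₕ²(1−fₕ)sₕ²/nₕ with Wₕ = Nₕ/45759:
  Tier 1: (10877/45759)²·(1−2249/10877)·15400/2249 = 0.30690042
  Tier 3: (11634/45759)²·(1−2300/11634)·2147/2300 = 0.048411442
  Tier 4: (7055/45759)²·(1−1587/7055)·123000/1587 = 1.4279094
  Tier 2: (16193/45759)²·(1−2100/16193)·8274/2100 = 0.42941177
  → Var(ȳ_str) = 2.212633.
Var(ȳ_srs) = (1 − 8236/45759)·53790/8236 = 5.3555766.
deff = 2.212633 / 5.3555766 = 0.4131.

0.4131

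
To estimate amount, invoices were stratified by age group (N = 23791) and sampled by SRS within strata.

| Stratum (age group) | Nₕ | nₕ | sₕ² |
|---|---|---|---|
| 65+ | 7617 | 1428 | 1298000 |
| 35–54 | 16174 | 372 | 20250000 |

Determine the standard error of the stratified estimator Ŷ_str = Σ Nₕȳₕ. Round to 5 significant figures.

Var(Ŷ_str) = Σₕ Nₕ²(1 − fₕ)sₕ²/nₕ.
65+: 7617²·(1 − 1428/7617)·1298000/1428 = 4.285001 × 10^10.
35–54: 16174²·(1 − 372/16174)·20250000/372 = 1.3912705 × 10^13.
Sum = 1.3955555 × 10^13.
SE = √(1.3955555 × 10^13) = 3.7357 × 10^6.

3.7357 × 10^6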